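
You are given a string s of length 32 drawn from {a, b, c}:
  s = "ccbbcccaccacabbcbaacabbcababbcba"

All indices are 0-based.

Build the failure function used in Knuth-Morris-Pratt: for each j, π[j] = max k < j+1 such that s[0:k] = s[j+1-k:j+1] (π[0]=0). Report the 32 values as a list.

[0, 1, 0, 0, 1, 2, 2, 0, 1, 2, 0, 1, 0, 0, 0, 1, 0, 0, 0, 1, 0, 0, 0, 1, 0, 0, 0, 0, 0, 1, 0, 0]

π[0] = 0
j=1 s[j]='c': π[1]=1 (border 'c')
j=2 s[j]='b': k: 1→0; π[2]=0 (border '')
j=3 s[j]='b': π[3]=0 (border '')
j=4 s[j]='c': π[4]=1 (border 'c')
j=5 s[j]='c': π[5]=2 (border 'cc')
j=6 s[j]='c': k: 2→1; π[6]=2 (border 'cc')
j=7 s[j]='a': k: 2→1→0; π[7]=0 (border '')
j=8 s[j]='c': π[8]=1 (border 'c')
j=9 s[j]='c': π[9]=2 (border 'cc')
j=10 s[j]='a': k: 2→1→0; π[10]=0 (border '')
j=11 s[j]='c': π[11]=1 (border 'c')
j=12 s[j]='a': k: 1→0; π[12]=0 (border '')
j=13 s[j]='b': π[13]=0 (border '')
j=14 s[j]='b': π[14]=0 (border '')
j=15 s[j]='c': π[15]=1 (border 'c')
j=16 s[j]='b': k: 1→0; π[16]=0 (border '')
j=17 s[j]='a': π[17]=0 (border '')
j=18 s[j]='a': π[18]=0 (border '')
j=19 s[j]='c': π[19]=1 (border 'c')
j=20 s[j]='a': k: 1→0; π[20]=0 (border '')
j=21 s[j]='b': π[21]=0 (border '')
j=22 s[j]='b': π[22]=0 (border '')
j=23 s[j]='c': π[23]=1 (border 'c')
j=24 s[j]='a': k: 1→0; π[24]=0 (border '')
j=25 s[j]='b': π[25]=0 (border '')
j=26 s[j]='a': π[26]=0 (border '')
j=27 s[j]='b': π[27]=0 (border '')
j=28 s[j]='b': π[28]=0 (border '')
j=29 s[j]='c': π[29]=1 (border 'c')
j=30 s[j]='b': k: 1→0; π[30]=0 (border '')
j=31 s[j]='a': π[31]=0 (border '')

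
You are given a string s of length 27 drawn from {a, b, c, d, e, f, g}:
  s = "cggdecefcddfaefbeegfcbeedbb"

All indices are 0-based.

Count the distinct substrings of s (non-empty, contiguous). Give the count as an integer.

sorted suffixes:
  #0 SA[0]=12  'aefbeegfcbeedbb'
  #1 SA[1]=26  'b'
  #2 SA[2]=25  'bb'
  #3 SA[3]=21  'beedbb'
  #4 SA[4]=15  'beegfcbeedbb'
  #5 SA[5]=20  'cbeedbb'
  #6 SA[6]=8  'cddfaefbeegfcbeedbb'
  #7 SA[7]=5  'cefcddfaefbeegfcbeedbb'
  #8 SA[8]=0  'cggdecefcddfaefbeegfcbeedbb'
  #9 SA[9]=24  'dbb'
  #10 SA[10]=9  'ddfaefbeegfcbeedbb'
  #11 SA[11]=3  'decefcddfaefbeegfcbeedbb'
  #12 SA[12]=10  'dfaefbeegfcbeedbb'
  #13 SA[13]=4  'ecefcddfaefbeegfcbeedbb'
  #14 SA[14]=23  'edbb'
  #15 SA[15]=22  'eedbb'
  #16 SA[16]=16  'eegfcbeedbb'
  #17 SA[17]=13  'efbeegfcbeedbb'
  #18 SA[18]=6  'efcddfaefbeegfcbeedbb'
  #19 SA[19]=17  'egfcbeedbb'
  #20 SA[20]=11  'faefbeegfcbeedbb'
  #21 SA[21]=14  'fbeegfcbeedbb'
  #22 SA[22]=19  'fcbeedbb'
  #23 SA[23]=7  'fcddfaefbeegfcbeedbb'
  #24 SA[24]=2  'gdecefcddfaefbeegfcbeedbb'
  #25 SA[25]=18  'gfcbeedbb'
  #26 SA[26]=1  'ggdecefcddfaefbeegfcbeedbb'

SA = [12, 26, 25, 21, 15, 20, 8, 5, 0, 24, 9, 3, 10, 4, 23, 22, 16, 13, 6, 17, 11, 14, 19, 7, 2, 18, 1]
rank  pair      lcp
   1  s[12:],s[26:]  0  ''
   2  s[26:],s[25:]  1  'b'
   3  s[25:],s[21:]  1  'b'
   4  s[21:],s[15:]  3  'bee'
   5  s[15:],s[20:]  0  ''
   6  s[20:],s[8:]  1  'c'
   7  s[8:],s[5:]  1  'c'
   8  s[5:],s[0:]  1  'c'
   9  s[0:],s[24:]  0  ''
  10  s[24:],s[9:]  1  'd'
  11  s[9:],s[3:]  1  'd'
  12  s[3:],s[10:]  1  'd'
  13  s[10:],s[4:]  0  ''
  14  s[4:],s[23:]  1  'e'
  15  s[23:],s[22:]  1  'e'
  16  s[22:],s[16:]  2  'ee'
  17  s[16:],s[13:]  1  'e'
  18  s[13:],s[6:]  2  'ef'
  19  s[6:],s[17:]  1  'e'
  20  s[17:],s[11:]  0  ''
  21  s[11:],s[14:]  1  'f'
  22  s[14:],s[19:]  1  'f'
  23  s[19:],s[7:]  2  'fc'
  24  s[7:],s[2:]  0  ''
  25  s[2:],s[18:]  1  'g'
  26  s[18:],s[1:]  1  'g'

n(n+1)/2 = 27·28/2 = 378
Σ LCP = 0 + 0 + 1 + 1 + 3 + 0 + 1 + 1 + 1 + 0 + 1 + 1 + 1 + 0 + 1 + 1 + 2 + 1 + 2 + 1 + 0 + 1 + 1 + 2 + 0 + 1 + 1 = 25
distinct = 378 − 25 = 353

353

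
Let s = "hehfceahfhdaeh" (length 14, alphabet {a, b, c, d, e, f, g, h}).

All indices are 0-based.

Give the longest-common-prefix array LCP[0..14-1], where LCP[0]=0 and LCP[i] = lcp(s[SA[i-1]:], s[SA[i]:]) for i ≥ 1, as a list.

[0, 1, 0, 0, 0, 1, 2, 0, 1, 0, 1, 1, 1, 2]

rank | idx | suffix
   0 |  11 | aeh
   1 |   6 | ahfhdaeh
   2 |   4 | ceahfhdaeh
   3 |  10 | daeh
   4 |   5 | eahfhdaeh
   5 |  12 | eh
   6 |   1 | ehfceahfhdaeh
   7 |   3 | fceahfhdaeh
   8 |   8 | fhdaeh
   9 |  13 | h
  10 |   9 | hdaeh
  11 |   0 | hehfceahfhdaeh
  12 |   2 | hfceahfhdaeh
  13 |   7 | hfhdaeh

SA = [11, 6, 4, 10, 5, 12, 1, 3, 8, 13, 9, 0, 2, 7]
i: (SA[i-1],SA[i]) lcp shared
  1: (11,6) 1 'a'
  2: (6,4) 0 ''
  3: (4,10) 0 ''
  4: (10,5) 0 ''
  5: (5,12) 1 'e'
  6: (12,1) 2 'eh'
  7: (1,3) 0 ''
  8: (3,8) 1 'f'
  9: (8,13) 0 ''
  10: (13,9) 1 'h'
  11: (9,0) 1 'h'
  12: (0,2) 1 'h'
  13: (2,7) 2 'hf'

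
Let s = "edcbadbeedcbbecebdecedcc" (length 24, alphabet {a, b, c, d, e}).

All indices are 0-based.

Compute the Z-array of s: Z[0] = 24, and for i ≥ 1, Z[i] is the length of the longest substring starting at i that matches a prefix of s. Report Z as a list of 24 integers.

Z[0]=24
i=1: i≥r, start 0; Z[1]=0
i=2: i≥r, start 0; Z[2]=0
i=3: i≥r, start 0; Z[3]=0
i=4: i≥r, start 0; Z[4]=0
i=5: i≥r, start 0; Z[5]=0
i=6: i≥r, start 0; Z[6]=0
i=7: i≥r, start 0; Z[7]=1 extend→box=[7,8)
i=8: i≥r, start 0; Z[8]=4 extend→box=[8,12)
i=9: min(r-i=3, Z[1]=0)=0; Z[9]=0
i=10: min(r-i=2, Z[2]=0)=0; Z[10]=0
i=11: min(r-i=1, Z[3]=0)=0; Z[11]=0
i=12: i≥r, start 0; Z[12]=0
i=13: i≥r, start 0; Z[13]=1 extend→box=[13,14)
i=14: i≥r, start 0; Z[14]=0
i=15: i≥r, start 0; Z[15]=1 extend→box=[15,16)
i=16: i≥r, start 0; Z[16]=0
i=17: i≥r, start 0; Z[17]=0
i=18: i≥r, start 0; Z[18]=1 extend→box=[18,19)
i=19: i≥r, start 0; Z[19]=0
i=20: i≥r, start 0; Z[20]=3 extend→box=[20,23)
i=21: min(r-i=2, Z[1]=0)=0; Z[21]=0
i=22: min(r-i=1, Z[2]=0)=0; Z[22]=0
i=23: i≥r, start 0; Z[23]=0

[24, 0, 0, 0, 0, 0, 0, 1, 4, 0, 0, 0, 0, 1, 0, 1, 0, 0, 1, 0, 3, 0, 0, 0]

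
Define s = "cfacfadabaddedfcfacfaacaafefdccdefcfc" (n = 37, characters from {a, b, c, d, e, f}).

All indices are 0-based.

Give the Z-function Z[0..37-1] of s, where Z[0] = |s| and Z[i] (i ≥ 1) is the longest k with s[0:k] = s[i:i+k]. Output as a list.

[37, 0, 0, 3, 0, 0, 0, 0, 0, 0, 0, 0, 0, 0, 0, 6, 0, 0, 3, 0, 0, 0, 1, 0, 0, 0, 0, 0, 0, 1, 1, 0, 0, 0, 2, 0, 1]

Z[0]=37
i=1: outside box; Z[1]=0
i=2: outside box; Z[2]=0
i=3: outside box; Z[3]=3 grow→box=[3,6)
i=4: min(r-i=2, Z[1]=0)=0; Z[4]=0
i=5: min(r-i=1, Z[2]=0)=0; Z[5]=0
i=6: outside box; Z[6]=0
i=7: outside box; Z[7]=0
i=8: outside box; Z[8]=0
i=9: outside box; Z[9]=0
i=10: outside box; Z[10]=0
i=11: outside box; Z[11]=0
i=12: outside box; Z[12]=0
i=13: outside box; Z[13]=0
i=14: outside box; Z[14]=0
i=15: outside box; Z[15]=6 grow→box=[15,21)
i=16: min(r-i=5, Z[1]=0)=0; Z[16]=0
i=17: min(r-i=4, Z[2]=0)=0; Z[17]=0
i=18: min(r-i=3, Z[3]=3)=3; Z[18]=3
i=19: min(r-i=2, Z[4]=0)=0; Z[19]=0
i=20: min(r-i=1, Z[5]=0)=0; Z[20]=0
i=21: outside box; Z[21]=0
i=22: outside box; Z[22]=1 grow→box=[22,23)
i=23: outside box; Z[23]=0
i=24: outside box; Z[24]=0
i=25: outside box; Z[25]=0
i=26: outside box; Z[26]=0
i=27: outside box; Z[27]=0
i=28: outside box; Z[28]=0
i=29: outside box; Z[29]=1 grow→box=[29,30)
i=30: outside box; Z[30]=1 grow→box=[30,31)
i=31: outside box; Z[31]=0
i=32: outside box; Z[32]=0
i=33: outside box; Z[33]=0
i=34: outside box; Z[34]=2 grow→box=[34,36)
i=35: min(r-i=1, Z[1]=0)=0; Z[35]=0
i=36: outside box; Z[36]=1 grow→box=[36,37)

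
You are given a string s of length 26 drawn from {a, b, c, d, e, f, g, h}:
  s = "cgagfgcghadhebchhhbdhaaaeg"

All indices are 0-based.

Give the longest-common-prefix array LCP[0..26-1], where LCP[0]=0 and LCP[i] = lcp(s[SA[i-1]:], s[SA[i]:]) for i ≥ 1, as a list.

rank | idx | suffix
   0 |  21 | aaaeg
   1 |  22 | aaeg
   2 |   9 | adhebchhhbdhaaaeg
   3 |  23 | aeg
   4 |   2 | agfgcghadhebchhhbdhaaaeg
   5 |  13 | bchhhbdhaaaeg
   6 |  18 | bdhaaaeg
   7 |   0 | cgagfgcghadhebchhhbdhaaaeg
   8 |   6 | cghadhebchhhbdhaaaeg
   9 |  14 | chhhbdhaaaeg
  10 |  19 | dhaaaeg
  11 |  10 | dhebchhhbdhaaaeg
  12 |  12 | ebchhhbdhaaaeg
  13 |  24 | eg
  14 |   4 | fgcghadhebchhhbdhaaaeg
  15 |  25 | g
  16 |   1 | gagfgcghadhebchhhbdhaaaeg
  17 |   5 | gcghadhebchhhbdhaaaeg
  18 |   3 | gfgcghadhebchhhbdhaaaeg
  19 |   7 | ghadhebchhhbdhaaaeg
  20 |  20 | haaaeg
  21 |   8 | hadhebchhhbdhaaaeg
  22 |  17 | hbdhaaaeg
  23 |  11 | hebchhhbdhaaaeg
  24 |  16 | hhbdhaaaeg
  25 |  15 | hhhbdhaaaeg

SA = [21, 22, 9, 23, 2, 13, 18, 0, 6, 14, 19, 10, 12, 24, 4, 25, 1, 5, 3, 7, 20, 8, 17, 11, 16, 15]
[i] adj suffixes → lcp
  [1] 21/22 → 2 ('aa')
  [2] 22/9 → 1 ('a')
  [3] 9/23 → 1 ('a')
  [4] 23/2 → 1 ('a')
  [5] 2/13 → 0 ('')
  [6] 13/18 → 1 ('b')
  [7] 18/0 → 0 ('')
  [8] 0/6 → 2 ('cg')
  [9] 6/14 → 1 ('c')
  [10] 14/19 → 0 ('')
  [11] 19/10 → 2 ('dh')
  [12] 10/12 → 0 ('')
  [13] 12/24 → 1 ('e')
  [14] 24/4 → 0 ('')
  [15] 4/25 → 0 ('')
  [16] 25/1 → 1 ('g')
  [17] 1/5 → 1 ('g')
  [18] 5/3 → 1 ('g')
  [19] 3/7 → 1 ('g')
  [20] 7/20 → 0 ('')
  [21] 20/8 → 2 ('ha')
  [22] 8/17 → 1 ('h')
  [23] 17/11 → 1 ('h')
  [24] 11/16 → 1 ('h')
  [25] 16/15 → 2 ('hh')

[0, 2, 1, 1, 1, 0, 1, 0, 2, 1, 0, 2, 0, 1, 0, 0, 1, 1, 1, 1, 0, 2, 1, 1, 1, 2]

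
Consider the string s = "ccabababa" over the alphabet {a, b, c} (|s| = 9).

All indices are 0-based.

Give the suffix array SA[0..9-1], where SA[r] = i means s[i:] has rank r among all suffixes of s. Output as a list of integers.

[8, 6, 4, 2, 7, 5, 3, 1, 0]

rank→(start, suffix):
  0 → (8, 'a')
  1 → (6, 'aba')
  2 → (4, 'ababa')
  3 → (2, 'abababa')
  4 → (7, 'ba')
  5 → (5, 'baba')
  6 → (3, 'bababa')
  7 → (1, 'cabababa')
  8 → (0, 'ccabababa')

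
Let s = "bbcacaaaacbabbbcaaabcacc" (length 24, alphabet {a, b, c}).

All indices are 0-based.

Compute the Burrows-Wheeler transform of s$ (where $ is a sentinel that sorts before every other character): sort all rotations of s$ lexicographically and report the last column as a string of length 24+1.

rank  rotation                   last
    0  $bbcacaaaacbabbbcaaabcacc  c
    1  aaaacbabbbcaaabcacc$bbcac  c
    2  aaabcacc$bbcacaaaacbabbbc  c
    3  aaacbabbbcaaabcacc$bbcaca  a
    4  aabcacc$bbcacaaaacbabbbca  a
    5  aacbabbbcaaabcacc$bbcacaa  a
    6  abbbcaaabcacc$bbcacaaaacb  b
    7  abcacc$bbcacaaaacbabbbcaa  a
    8  acaaaacbabbbcaaabcacc$bbc  c
    9  acbabbbcaaabcacc$bbcacaaa  a
   10  acc$bbcacaaaacbabbbcaaabc  c
   11  babbbcaaabcacc$bbcacaaaac  c
   12  bbbcaaabcacc$bbcacaaaacba  a
   13  bbcaaabcacc$bbcacaaaacbab  b
   14  bbcacaaaacbabbbcaaabcacc$  $
   15  bcaaabcacc$bbcacaaaacbabb  b
   16  bcacaaaacbabbbcaaabcacc$b  b
   17  bcacc$bbcacaaaacbabbbcaaa  a
   18  c$bbcacaaaacbabbbcaaabcac  c
   19  caaaacbabbbcaaabcacc$bbca  a
   20  caaabcacc$bbcacaaaacbabbb  b
   21  cacaaaacbabbbcaaabcacc$bb  b
   22  cacc$bbcacaaaacbabbbcaaab  b
   23  cbabbbcaaabcacc$bbcacaaaa  a
   24  cc$bbcacaaaacbabbbcaaabca  a

cccaaabacaccab$bbacabbbaa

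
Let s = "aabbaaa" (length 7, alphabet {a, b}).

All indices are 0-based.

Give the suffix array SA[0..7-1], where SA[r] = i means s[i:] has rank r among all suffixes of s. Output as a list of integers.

[6, 5, 4, 0, 1, 3, 2]

rank→(start, suffix):
  0 → (6, 'a')
  1 → (5, 'aa')
  2 → (4, 'aaa')
  3 → (0, 'aabbaaa')
  4 → (1, 'abbaaa')
  5 → (3, 'baaa')
  6 → (2, 'bbaaa')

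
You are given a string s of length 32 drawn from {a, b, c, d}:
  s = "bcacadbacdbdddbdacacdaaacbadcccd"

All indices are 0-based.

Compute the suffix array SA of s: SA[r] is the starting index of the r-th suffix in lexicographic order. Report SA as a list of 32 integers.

rank→(start, suffix):
  0 → (21, 'aaacbadcccd')
  1 → (22, 'aacbadcccd')
  2 → (16, 'acacdaaacbadcccd')
  3 → (2, 'acadbacdbdddbdacacdaaacbadcccd')
  4 → (23, 'acbadcccd')
  5 → (18, 'acdaaacbadcccd')
  6 → (7, 'acdbdddbdacacdaaacbadcccd')
  7 → (4, 'adbacdbdddbdacacdaaacbadcccd')
  8 → (26, 'adcccd')
  9 → (6, 'bacdbdddbdacacdaaacbadcccd')
  10 → (25, 'badcccd')
  11 → (0, 'bcacadbacdbdddbdacacdaaacbadcccd')
  12 → (14, 'bdacacdaaacbadcccd')
  13 → (10, 'bdddbdacacdaaacbadcccd')
  14 → (1, 'cacadbacdbdddbdacacdaaacbadcccd')
  15 → (17, 'cacdaaacbadcccd')
  16 → (3, 'cadbacdbdddbdacacdaaacbadcccd')
  17 → (24, 'cbadcccd')
  18 → (28, 'cccd')
  19 → (29, 'ccd')
  20 → (30, 'cd')
  21 → (19, 'cdaaacbadcccd')
  22 → (8, 'cdbdddbdacacdaaacbadcccd')
  23 → (31, 'd')
  24 → (20, 'daaacbadcccd')
  25 → (15, 'dacacdaaacbadcccd')
  26 → (5, 'dbacdbdddbdacacdaaacbadcccd')
  27 → (13, 'dbdacacdaaacbadcccd')
  28 → (9, 'dbdddbdacacdaaacbadcccd')
  29 → (27, 'dcccd')
  30 → (12, 'ddbdacacdaaacbadcccd')
  31 → (11, 'dddbdacacdaaacbadcccd')

[21, 22, 16, 2, 23, 18, 7, 4, 26, 6, 25, 0, 14, 10, 1, 17, 3, 24, 28, 29, 30, 19, 8, 31, 20, 15, 5, 13, 9, 27, 12, 11]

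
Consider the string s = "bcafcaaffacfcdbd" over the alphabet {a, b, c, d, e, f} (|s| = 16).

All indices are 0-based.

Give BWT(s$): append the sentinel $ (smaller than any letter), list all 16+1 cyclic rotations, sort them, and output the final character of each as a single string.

rank  rotation           last
    0  $bcafcaaffacfcdbd  d
    1  aaffacfcdbd$bcafc  c
    2  acfcdbd$bcafcaaff  f
    3  afcaaffacfcdbd$bc  c
    4  affacfcdbd$bcafca  a
    5  bcafcaaffacfcdbd$  $
    6  bd$bcafcaaffacfcd  d
    7  caaffacfcdbd$bcaf  f
    8  cafcaaffacfcdbd$b  b
    9  cdbd$bcafcaaffacf  f
   10  cfcdbd$bcafcaaffa  a
   11  d$bcafcaaffacfcdb  b
   12  dbd$bcafcaaffacfc  c
   13  facfcdbd$bcafcaaf  f
   14  fcaaffacfcdbd$bca  a
   15  fcdbd$bcafcaaffac  c
   16  ffacfcdbd$bcafcaa  a

dcfca$dfbfabcfaca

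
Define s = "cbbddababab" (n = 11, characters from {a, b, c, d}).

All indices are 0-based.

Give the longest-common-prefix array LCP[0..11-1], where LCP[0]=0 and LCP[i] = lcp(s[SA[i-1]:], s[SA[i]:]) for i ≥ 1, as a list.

[0, 2, 4, 0, 1, 3, 1, 1, 0, 0, 1]

rank→(start, suffix):
  0 → (9, 'ab')
  1 → (7, 'abab')
  2 → (5, 'ababab')
  3 → (10, 'b')
  4 → (8, 'bab')
  5 → (6, 'babab')
  6 → (1, 'bbddababab')
  7 → (2, 'bddababab')
  8 → (0, 'cbbddababab')
  9 → (4, 'dababab')
  10 → (3, 'ddababab')

SA = [9, 7, 5, 10, 8, 6, 1, 2, 0, 4, 3]
[i] adj suffixes → lcp
  [1] 9/7 → 2 ('ab')
  [2] 7/5 → 4 ('abab')
  [3] 5/10 → 0 ('')
  [4] 10/8 → 1 ('b')
  [5] 8/6 → 3 ('bab')
  [6] 6/1 → 1 ('b')
  [7] 1/2 → 1 ('b')
  [8] 2/0 → 0 ('')
  [9] 0/4 → 0 ('')
  [10] 4/3 → 1 ('d')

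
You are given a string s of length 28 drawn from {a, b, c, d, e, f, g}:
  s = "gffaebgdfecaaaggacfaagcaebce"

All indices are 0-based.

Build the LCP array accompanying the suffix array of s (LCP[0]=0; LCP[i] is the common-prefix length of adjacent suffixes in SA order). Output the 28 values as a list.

rank | idx | suffix
   0 |  11 | aaaggacfaagcaebce
   1 |  19 | aagcaebce
   2 |  12 | aaggacfaagcaebce
   3 |  16 | acfaagcaebce
   4 |  23 | aebce
   5 |   3 | aebgdfecaaaggacfaagcaebce
   6 |  20 | agcaebce
   7 |  13 | aggacfaagcaebce
   8 |  25 | bce
   9 |   5 | bgdfecaaaggacfaagcaebce
  10 |  10 | caaaggacfaagcaebce
  11 |  22 | caebce
  12 |  26 | ce
  13 |  17 | cfaagcaebce
  14 |   7 | dfecaaaggacfaagcaebce
  15 |  27 | e
  16 |  24 | ebce
  17 |   4 | ebgdfecaaaggacfaagcaebce
  18 |   9 | ecaaaggacfaagcaebce
  19 |  18 | faagcaebce
  20 |   2 | faebgdfecaaaggacfaagcaebce
  21 |   8 | fecaaaggacfaagcaebce
  22 |   1 | ffaebgdfecaaaggacfaagcaebce
  23 |  15 | gacfaagcaebce
  24 |  21 | gcaebce
  25 |   6 | gdfecaaaggacfaagcaebce
  26 |   0 | gffaebgdfecaaaggacfaagcaebce
  27 |  14 | ggacfaagcaebce

SA = [11, 19, 12, 16, 23, 3, 20, 13, 25, 5, 10, 22, 26, 17, 7, 27, 24, 4, 9, 18, 2, 8, 1, 15, 21, 6, 0, 14]
rank  pair      lcp
   1  s[11:],s[19:]  2  'aa'
   2  s[19:],s[12:]  3  'aag'
   3  s[12:],s[16:]  1  'a'
   4  s[16:],s[23:]  1  'a'
   5  s[23:],s[3:]  3  'aeb'
   6  s[3:],s[20:]  1  'a'
   7  s[20:],s[13:]  2  'ag'
   8  s[13:],s[25:]  0  ''
   9  s[25:],s[5:]  1  'b'
  10  s[5:],s[10:]  0  ''
  11  s[10:],s[22:]  2  'ca'
  12  s[22:],s[26:]  1  'c'
  13  s[26:],s[17:]  1  'c'
  14  s[17:],s[7:]  0  ''
  15  s[7:],s[27:]  0  ''
  16  s[27:],s[24:]  1  'e'
  17  s[24:],s[4:]  2  'eb'
  18  s[4:],s[9:]  1  'e'
  19  s[9:],s[18:]  0  ''
  20  s[18:],s[2:]  2  'fa'
  21  s[2:],s[8:]  1  'f'
  22  s[8:],s[1:]  1  'f'
  23  s[1:],s[15:]  0  ''
  24  s[15:],s[21:]  1  'g'
  25  s[21:],s[6:]  1  'g'
  26  s[6:],s[0:]  1  'g'
  27  s[0:],s[14:]  1  'g'

[0, 2, 3, 1, 1, 3, 1, 2, 0, 1, 0, 2, 1, 1, 0, 0, 1, 2, 1, 0, 2, 1, 1, 0, 1, 1, 1, 1]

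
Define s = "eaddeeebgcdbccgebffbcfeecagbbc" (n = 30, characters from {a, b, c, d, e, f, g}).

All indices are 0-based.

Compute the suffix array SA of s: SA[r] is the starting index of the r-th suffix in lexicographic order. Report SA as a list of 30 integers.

rank | idx | suffix
   0 |   1 | addeeebgcdbccgebffbcfeecagbbc
   1 |  25 | agbbc
   2 |  27 | bbc
   3 |  28 | bc
   4 |  11 | bccgebffbcfeecagbbc
   5 |  19 | bcfeecagbbc
   6 |  16 | bffbcfeecagbbc
   7 |   7 | bgcdbccgebffbcfeecagbbc
   8 |  29 | c
   9 |  24 | cagbbc
  10 |  12 | ccgebffbcfeecagbbc
  11 |   9 | cdbccgebffbcfeecagbbc
  12 |  20 | cfeecagbbc
  13 |  13 | cgebffbcfeecagbbc
  14 |  10 | dbccgebffbcfeecagbbc
  15 |   2 | ddeeebgcdbccgebffbcfeecagbbc
  16 |   3 | deeebgcdbccgebffbcfeecagbbc
  17 |   0 | eaddeeebgcdbccgebffbcfeecagbbc
  18 |  15 | ebffbcfeecagbbc
  19 |   6 | ebgcdbccgebffbcfeecagbbc
  20 |  23 | ecagbbc
  21 |   5 | eebgcdbccgebffbcfeecagbbc
  22 |  22 | eecagbbc
  23 |   4 | eeebgcdbccgebffbcfeecagbbc
  24 |  18 | fbcfeecagbbc
  25 |  21 | feecagbbc
  26 |  17 | ffbcfeecagbbc
  27 |  26 | gbbc
  28 |   8 | gcdbccgebffbcfeecagbbc
  29 |  14 | gebffbcfeecagbbc

[1, 25, 27, 28, 11, 19, 16, 7, 29, 24, 12, 9, 20, 13, 10, 2, 3, 0, 15, 6, 23, 5, 22, 4, 18, 21, 17, 26, 8, 14]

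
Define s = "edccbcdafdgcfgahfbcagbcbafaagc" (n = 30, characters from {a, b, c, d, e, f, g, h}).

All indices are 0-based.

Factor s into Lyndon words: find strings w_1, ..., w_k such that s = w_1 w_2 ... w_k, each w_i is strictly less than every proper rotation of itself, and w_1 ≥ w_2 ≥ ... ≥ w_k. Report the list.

emit factor 1: 'e' (i=0, period=1)
emit factor 2: 'd' (i=1, period=1)
emit factor 3: 'c' (i=2, period=1)
emit factor 4: 'c' (i=3, period=1)
emit factor 5: 'bcd' (i=4, period=3)
emit factor 6: 'afdgcfgahfbcagbcb' (i=7, period=17)
emit factor 7: 'af' (i=24, period=2)
emit factor 8: 'aagc' (i=26, period=4)

["e", "d", "c", "c", "bcd", "afdgcfgahfbcagbcb", "af", "aagc"]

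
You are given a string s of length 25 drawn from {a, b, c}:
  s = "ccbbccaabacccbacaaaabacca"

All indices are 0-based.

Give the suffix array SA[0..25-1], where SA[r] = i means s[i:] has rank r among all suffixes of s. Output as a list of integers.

rank→(start, suffix):
  0 → (24, 'a')
  1 → (16, 'aaaabacca')
  2 → (17, 'aaabacca')
  3 → (18, 'aabacca')
  4 → (6, 'aabacccbacaaaabacca')
  5 → (19, 'abacca')
  6 → (7, 'abacccbacaaaabacca')
  7 → (14, 'acaaaabacca')
  8 → (21, 'acca')
  9 → (9, 'acccbacaaaabacca')
  10 → (13, 'bacaaaabacca')
  11 → (20, 'bacca')
  12 → (8, 'bacccbacaaaabacca')
  13 → (2, 'bbccaabacccbacaaaabacca')
  14 → (3, 'bccaabacccbacaaaabacca')
  15 → (23, 'ca')
  16 → (15, 'caaaabacca')
  17 → (5, 'caabacccbacaaaabacca')
  18 → (12, 'cbacaaaabacca')
  19 → (1, 'cbbccaabacccbacaaaabacca')
  20 → (22, 'cca')
  21 → (4, 'ccaabacccbacaaaabacca')
  22 → (11, 'ccbacaaaabacca')
  23 → (0, 'ccbbccaabacccbacaaaabacca')
  24 → (10, 'cccbacaaaabacca')

[24, 16, 17, 18, 6, 19, 7, 14, 21, 9, 13, 20, 8, 2, 3, 23, 15, 5, 12, 1, 22, 4, 11, 0, 10]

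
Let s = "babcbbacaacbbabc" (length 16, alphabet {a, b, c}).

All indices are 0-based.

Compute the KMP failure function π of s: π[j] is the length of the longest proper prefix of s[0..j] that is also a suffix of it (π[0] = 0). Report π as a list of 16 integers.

π[0] = 0
j=1 s[j]='a': π[1]=0 (border '')
j=2 s[j]='b': π[2]=1 (border 'b')
j=3 s[j]='c': k: 1→0; π[3]=0 (border '')
j=4 s[j]='b': π[4]=1 (border 'b')
j=5 s[j]='b': k: 1→0; π[5]=1 (border 'b')
j=6 s[j]='a': π[6]=2 (border 'ba')
j=7 s[j]='c': k: 2→0; π[7]=0 (border '')
j=8 s[j]='a': π[8]=0 (border '')
j=9 s[j]='a': π[9]=0 (border '')
j=10 s[j]='c': π[10]=0 (border '')
j=11 s[j]='b': π[11]=1 (border 'b')
j=12 s[j]='b': k: 1→0; π[12]=1 (border 'b')
j=13 s[j]='a': π[13]=2 (border 'ba')
j=14 s[j]='b': π[14]=3 (border 'bab')
j=15 s[j]='c': π[15]=4 (border 'babc')

[0, 0, 1, 0, 1, 1, 2, 0, 0, 0, 0, 1, 1, 2, 3, 4]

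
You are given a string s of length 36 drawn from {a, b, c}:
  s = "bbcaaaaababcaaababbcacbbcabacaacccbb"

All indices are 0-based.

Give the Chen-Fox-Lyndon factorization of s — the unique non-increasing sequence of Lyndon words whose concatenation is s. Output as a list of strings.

["bbc", "aaaaababcaaababbcacbbcabacaacccbb"]

emit factor 1: 'bbc' (i=0, period=3)
emit factor 2: 'aaaaababcaaababbcacbbcabacaacccbb' (i=3, period=33)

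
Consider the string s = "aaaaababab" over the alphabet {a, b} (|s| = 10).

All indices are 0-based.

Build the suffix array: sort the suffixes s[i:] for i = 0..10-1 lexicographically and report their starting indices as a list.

rank→(start, suffix):
  0 → (0, 'aaaaababab')
  1 → (1, 'aaaababab')
  2 → (2, 'aaababab')
  3 → (3, 'aababab')
  4 → (8, 'ab')
  5 → (6, 'abab')
  6 → (4, 'ababab')
  7 → (9, 'b')
  8 → (7, 'bab')
  9 → (5, 'babab')

[0, 1, 2, 3, 8, 6, 4, 9, 7, 5]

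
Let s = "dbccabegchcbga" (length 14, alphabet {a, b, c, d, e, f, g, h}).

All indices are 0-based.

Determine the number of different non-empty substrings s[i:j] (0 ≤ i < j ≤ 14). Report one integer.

sorted suffixes:
  #0 SA[0]=13  'a'
  #1 SA[1]=4  'abegchcbga'
  #2 SA[2]=1  'bccabegchcbga'
  #3 SA[3]=5  'begchcbga'
  #4 SA[4]=11  'bga'
  #5 SA[5]=3  'cabegchcbga'
  #6 SA[6]=10  'cbga'
  #7 SA[7]=2  'ccabegchcbga'
  #8 SA[8]=8  'chcbga'
  #9 SA[9]=0  'dbccabegchcbga'
  #10 SA[10]=6  'egchcbga'
  #11 SA[11]=12  'ga'
  #12 SA[12]=7  'gchcbga'
  #13 SA[13]=9  'hcbga'

SA = [13, 4, 1, 5, 11, 3, 10, 2, 8, 0, 6, 12, 7, 9]
[i] adj suffixes → lcp
  [1] 13/4 → 1 ('a')
  [2] 4/1 → 0 ('')
  [3] 1/5 → 1 ('b')
  [4] 5/11 → 1 ('b')
  [5] 11/3 → 0 ('')
  [6] 3/10 → 1 ('c')
  [7] 10/2 → 1 ('c')
  [8] 2/8 → 1 ('c')
  [9] 8/0 → 0 ('')
  [10] 0/6 → 0 ('')
  [11] 6/12 → 0 ('')
  [12] 12/7 → 1 ('g')
  [13] 7/9 → 0 ('')

n(n+1)/2 = 14·15/2 = 105
Σ LCP = 0 + 1 + 0 + 1 + 1 + 0 + 1 + 1 + 1 + 0 + 0 + 0 + 1 + 0 = 7
distinct = 105 − 7 = 98

98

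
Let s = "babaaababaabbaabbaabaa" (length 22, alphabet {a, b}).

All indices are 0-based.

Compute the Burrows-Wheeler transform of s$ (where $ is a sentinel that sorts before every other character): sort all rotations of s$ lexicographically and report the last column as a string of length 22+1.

aabbbabbabbaaaaabba$aaa

rank  rotation                 last
    0  $babaaababaabbaabbaabaa  a
    1  a$babaaababaabbaabbaaba  a
    2  aa$babaaababaabbaabbaab  b
    3  aaababaabbaabbaabaa$bab  b
    4  aabaa$babaaababaabbaabb  b
    5  aababaabbaabbaabaa$baba  a
    6  aabbaabaa$babaaababaabb  b
    7  aabbaabbaabaa$babaaabab  b
    8  abaa$babaaababaabbaabba  a
    9  abaaababaabbaabbaabaa$b  b
   10  abaabbaabbaabaa$babaaab  b
   11  ababaabbaabbaabaa$babaa  a
   12  abbaabaa$babaaababaabba  a
   13  abbaabbaabaa$babaaababa  a
   14  baa$babaaababaabbaabbaa  a
   15  baaababaabbaabbaabaa$ba  a
   16  baabaa$babaaababaabbaab  b
   17  baabbaabaa$babaaababaab  b
   18  baabbaabbaabaa$babaaaba  a
   19  babaaababaabbaabbaabaa$  $
   20  babaabbaabbaabaa$babaaa  a
   21  bbaabaa$babaaababaabbaa  a
   22  bbaabbaabaa$babaaababaa  a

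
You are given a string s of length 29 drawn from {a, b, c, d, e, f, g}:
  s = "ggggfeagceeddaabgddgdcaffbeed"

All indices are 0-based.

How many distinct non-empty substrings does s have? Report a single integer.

405

rank→(start, suffix):
  0 → (13, 'aabgddgdcaffbeed')
  1 → (14, 'abgddgdcaffbeed')
  2 → (22, 'affbeed')
  3 → (6, 'agceeddaabgddgdcaffbeed')
  4 → (25, 'beed')
  5 → (15, 'bgddgdcaffbeed')
  6 → (21, 'caffbeed')
  7 → (8, 'ceeddaabgddgdcaffbeed')
  8 → (28, 'd')
  9 → (12, 'daabgddgdcaffbeed')
  10 → (20, 'dcaffbeed')
  11 → (11, 'ddaabgddgdcaffbeed')
  12 → (17, 'ddgdcaffbeed')
  13 → (18, 'dgdcaffbeed')
  14 → (5, 'eagceeddaabgddgdcaffbeed')
  15 → (27, 'ed')
  16 → (10, 'eddaabgddgdcaffbeed')
  17 → (26, 'eed')
  18 → (9, 'eeddaabgddgdcaffbeed')
  19 → (24, 'fbeed')
  20 → (4, 'feagceeddaabgddgdcaffbeed')
  21 → (23, 'ffbeed')
  22 → (7, 'gceeddaabgddgdcaffbeed')
  23 → (19, 'gdcaffbeed')
  24 → (16, 'gddgdcaffbeed')
  25 → (3, 'gfeagceeddaabgddgdcaffbeed')
  26 → (2, 'ggfeagceeddaabgddgdcaffbeed')
  27 → (1, 'gggfeagceeddaabgddgdcaffbeed')
  28 → (0, 'ggggfeagceeddaabgddgdcaffbeed')

SA = [13, 14, 22, 6, 25, 15, 21, 8, 28, 12, 20, 11, 17, 18, 5, 27, 10, 26, 9, 24, 4, 23, 7, 19, 16, 3, 2, 1, 0]
[i] adj suffixes → lcp
  [1] 13/14 → 1 ('a')
  [2] 14/22 → 1 ('a')
  [3] 22/6 → 1 ('a')
  [4] 6/25 → 0 ('')
  [5] 25/15 → 1 ('b')
  [6] 15/21 → 0 ('')
  [7] 21/8 → 1 ('c')
  [8] 8/28 → 0 ('')
  [9] 28/12 → 1 ('d')
  [10] 12/20 → 1 ('d')
  [11] 20/11 → 1 ('d')
  [12] 11/17 → 2 ('dd')
  [13] 17/18 → 1 ('d')
  [14] 18/5 → 0 ('')
  [15] 5/27 → 1 ('e')
  [16] 27/10 → 2 ('ed')
  [17] 10/26 → 1 ('e')
  [18] 26/9 → 3 ('eed')
  [19] 9/24 → 0 ('')
  [20] 24/4 → 1 ('f')
  [21] 4/23 → 1 ('f')
  [22] 23/7 → 0 ('')
  [23] 7/19 → 1 ('g')
  [24] 19/16 → 2 ('gd')
  [25] 16/3 → 1 ('g')
  [26] 3/2 → 1 ('g')
  [27] 2/1 → 2 ('gg')
  [28] 1/0 → 3 ('ggg')

n(n+1)/2 = 29·30/2 = 435
Σ LCP = 0 + 1 + 1 + 1 + 0 + 1 + 0 + 1 + 0 + 1 + 1 + 1 + 2 + 1 + 0 + 1 + 2 + 1 + 3 + 0 + 1 + 1 + 0 + 1 + 2 + 1 + 1 + 2 + 3 = 30
distinct = 435 − 30 = 405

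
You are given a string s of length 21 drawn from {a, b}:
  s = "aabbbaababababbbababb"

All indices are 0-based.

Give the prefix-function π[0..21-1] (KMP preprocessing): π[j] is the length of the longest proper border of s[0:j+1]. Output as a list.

[0, 1, 0, 0, 0, 1, 2, 3, 1, 0, 1, 0, 1, 0, 0, 0, 1, 0, 1, 0, 0]

π[0] = 0
j=1 s[j]='a': π[1]=1 (border 'a')
j=2 s[j]='b': k: 1→0; π[2]=0 (border '')
j=3 s[j]='b': π[3]=0 (border '')
j=4 s[j]='b': π[4]=0 (border '')
j=5 s[j]='a': π[5]=1 (border 'a')
j=6 s[j]='a': π[6]=2 (border 'aa')
j=7 s[j]='b': π[7]=3 (border 'aab')
j=8 s[j]='a': k: 3→0; π[8]=1 (border 'a')
j=9 s[j]='b': k: 1→0; π[9]=0 (border '')
j=10 s[j]='a': π[10]=1 (border 'a')
j=11 s[j]='b': k: 1→0; π[11]=0 (border '')
j=12 s[j]='a': π[12]=1 (border 'a')
j=13 s[j]='b': k: 1→0; π[13]=0 (border '')
j=14 s[j]='b': π[14]=0 (border '')
j=15 s[j]='b': π[15]=0 (border '')
j=16 s[j]='a': π[16]=1 (border 'a')
j=17 s[j]='b': k: 1→0; π[17]=0 (border '')
j=18 s[j]='a': π[18]=1 (border 'a')
j=19 s[j]='b': k: 1→0; π[19]=0 (border '')
j=20 s[j]='b': π[20]=0 (border '')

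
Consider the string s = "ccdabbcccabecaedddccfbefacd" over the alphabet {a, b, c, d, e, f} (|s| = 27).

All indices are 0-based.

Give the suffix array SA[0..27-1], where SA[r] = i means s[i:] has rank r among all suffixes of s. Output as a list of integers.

[3, 9, 24, 13, 4, 5, 10, 21, 8, 12, 7, 6, 0, 18, 25, 1, 19, 26, 2, 17, 16, 15, 11, 14, 22, 23, 20]

sorted suffixes:
  #0 SA[0]=3  'abbcccabecaedddccfbefacd'
  #1 SA[1]=9  'abecaedddccfbefacd'
  #2 SA[2]=24  'acd'
  #3 SA[3]=13  'aedddccfbefacd'
  #4 SA[4]=4  'bbcccabecaedddccfbefacd'
  #5 SA[5]=5  'bcccabecaedddccfbefacd'
  #6 SA[6]=10  'becaedddccfbefacd'
  #7 SA[7]=21  'befacd'
  #8 SA[8]=8  'cabecaedddccfbefacd'
  #9 SA[9]=12  'caedddccfbefacd'
  #10 SA[10]=7  'ccabecaedddccfbefacd'
  #11 SA[11]=6  'cccabecaedddccfbefacd'
  #12 SA[12]=0  'ccdabbcccabecaedddccfbefacd'
  #13 SA[13]=18  'ccfbefacd'
  #14 SA[14]=25  'cd'
  #15 SA[15]=1  'cdabbcccabecaedddccfbefacd'
  #16 SA[16]=19  'cfbefacd'
  #17 SA[17]=26  'd'
  #18 SA[18]=2  'dabbcccabecaedddccfbefacd'
  #19 SA[19]=17  'dccfbefacd'
  #20 SA[20]=16  'ddccfbefacd'
  #21 SA[21]=15  'dddccfbefacd'
  #22 SA[22]=11  'ecaedddccfbefacd'
  #23 SA[23]=14  'edddccfbefacd'
  #24 SA[24]=22  'efacd'
  #25 SA[25]=23  'facd'
  #26 SA[26]=20  'fbefacd'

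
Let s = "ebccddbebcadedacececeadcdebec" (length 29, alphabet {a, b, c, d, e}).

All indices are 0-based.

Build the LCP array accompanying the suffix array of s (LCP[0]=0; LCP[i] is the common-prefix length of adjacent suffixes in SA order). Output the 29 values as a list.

[0, 1, 2, 0, 2, 1, 2, 0, 1, 1, 1, 2, 1, 2, 4, 0, 1, 1, 1, 1, 2, 0, 1, 3, 2, 1, 2, 3, 1]

sorted suffixes:
  #0 SA[0]=14  'acececeadcdebec'
  #1 SA[1]=21  'adcdebec'
  #2 SA[2]=10  'adedacececeadcdebec'
  #3 SA[3]=8  'bcadedacececeadcdebec'
  #4 SA[4]=1  'bccddbebcadedacececeadcdebec'
  #5 SA[5]=6  'bebcadedacececeadcdebec'
  #6 SA[6]=26  'bec'
  #7 SA[7]=28  'c'
  #8 SA[8]=9  'cadedacececeadcdebec'
  #9 SA[9]=2  'ccddbebcadedacececeadcdebec'
  #10 SA[10]=3  'cddbebcadedacececeadcdebec'
  #11 SA[11]=23  'cdebec'
  #12 SA[12]=19  'ceadcdebec'
  #13 SA[13]=17  'ceceadcdebec'
  #14 SA[14]=15  'cececeadcdebec'
  #15 SA[15]=13  'dacececeadcdebec'
  #16 SA[16]=5  'dbebcadedacececeadcdebec'
  #17 SA[17]=22  'dcdebec'
  #18 SA[18]=4  'ddbebcadedacececeadcdebec'
  #19 SA[19]=24  'debec'
  #20 SA[20]=11  'dedacececeadcdebec'
  #21 SA[21]=20  'eadcdebec'
  #22 SA[22]=7  'ebcadedacececeadcdebec'
  #23 SA[23]=0  'ebccddbebcadedacececeadcdebec'
  #24 SA[24]=25  'ebec'
  #25 SA[25]=27  'ec'
  #26 SA[26]=18  'eceadcdebec'
  #27 SA[27]=16  'ececeadcdebec'
  #28 SA[28]=12  'edacececeadcdebec'

SA = [14, 21, 10, 8, 1, 6, 26, 28, 9, 2, 3, 23, 19, 17, 15, 13, 5, 22, 4, 24, 11, 20, 7, 0, 25, 27, 18, 16, 12]
[i] adj suffixes → lcp
  [1] 14/21 → 1 ('a')
  [2] 21/10 → 2 ('ad')
  [3] 10/8 → 0 ('')
  [4] 8/1 → 2 ('bc')
  [5] 1/6 → 1 ('b')
  [6] 6/26 → 2 ('be')
  [7] 26/28 → 0 ('')
  [8] 28/9 → 1 ('c')
  [9] 9/2 → 1 ('c')
  [10] 2/3 → 1 ('c')
  [11] 3/23 → 2 ('cd')
  [12] 23/19 → 1 ('c')
  [13] 19/17 → 2 ('ce')
  [14] 17/15 → 4 ('cece')
  [15] 15/13 → 0 ('')
  [16] 13/5 → 1 ('d')
  [17] 5/22 → 1 ('d')
  [18] 22/4 → 1 ('d')
  [19] 4/24 → 1 ('d')
  [20] 24/11 → 2 ('de')
  [21] 11/20 → 0 ('')
  [22] 20/7 → 1 ('e')
  [23] 7/0 → 3 ('ebc')
  [24] 0/25 → 2 ('eb')
  [25] 25/27 → 1 ('e')
  [26] 27/18 → 2 ('ec')
  [27] 18/16 → 3 ('ece')
  [28] 16/12 → 1 ('e')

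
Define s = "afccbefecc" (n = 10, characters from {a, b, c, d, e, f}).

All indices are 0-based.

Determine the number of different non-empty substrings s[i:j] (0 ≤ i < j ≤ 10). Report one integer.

49

rank→(start, suffix):
  0 → (0, 'afccbefecc')
  1 → (4, 'befecc')
  2 → (9, 'c')
  3 → (3, 'cbefecc')
  4 → (8, 'cc')
  5 → (2, 'ccbefecc')
  6 → (7, 'ecc')
  7 → (5, 'efecc')
  8 → (1, 'fccbefecc')
  9 → (6, 'fecc')

SA = [0, 4, 9, 3, 8, 2, 7, 5, 1, 6]
[i] adj suffixes → lcp
  [1] 0/4 → 0 ('')
  [2] 4/9 → 0 ('')
  [3] 9/3 → 1 ('c')
  [4] 3/8 → 1 ('c')
  [5] 8/2 → 2 ('cc')
  [6] 2/7 → 0 ('')
  [7] 7/5 → 1 ('e')
  [8] 5/1 → 0 ('')
  [9] 1/6 → 1 ('f')

n(n+1)/2 = 10·11/2 = 55
Σ LCP = 0 + 0 + 0 + 1 + 1 + 2 + 0 + 1 + 0 + 1 = 6
distinct = 55 − 6 = 49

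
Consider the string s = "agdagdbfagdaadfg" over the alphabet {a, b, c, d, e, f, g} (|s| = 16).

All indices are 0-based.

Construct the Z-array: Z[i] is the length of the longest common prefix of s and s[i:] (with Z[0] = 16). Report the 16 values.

[16, 0, 0, 3, 0, 0, 0, 0, 4, 0, 0, 1, 1, 0, 0, 0]

Z[0]=16
i=1: outside box; Z[1]=0
i=2: outside box; Z[2]=0
i=3: outside box; Z[3]=3 scan→box=[3,6)
i=4: min(r-i=2, Z[1]=0)=0; Z[4]=0
i=5: min(r-i=1, Z[2]=0)=0; Z[5]=0
i=6: outside box; Z[6]=0
i=7: outside box; Z[7]=0
i=8: outside box; Z[8]=4 scan→box=[8,12)
i=9: min(r-i=3, Z[1]=0)=0; Z[9]=0
i=10: min(r-i=2, Z[2]=0)=0; Z[10]=0
i=11: min(r-i=1, Z[3]=3)=1; Z[11]=1
i=12: outside box; Z[12]=1 scan→box=[12,13)
i=13: outside box; Z[13]=0
i=14: outside box; Z[14]=0
i=15: outside box; Z[15]=0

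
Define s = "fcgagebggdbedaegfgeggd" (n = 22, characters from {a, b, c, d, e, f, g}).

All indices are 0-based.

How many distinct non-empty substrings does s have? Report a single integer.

233

rank | idx | suffix
   0 |  13 | aegfgeggd
   1 |   3 | agebggdbedaegfgeggd
   2 |  10 | bedaegfgeggd
   3 |   6 | bggdbedaegfgeggd
   4 |   1 | cgagebggdbedaegfgeggd
   5 |  21 | d
   6 |  12 | daegfgeggd
   7 |   9 | dbedaegfgeggd
   8 |   5 | ebggdbedaegfgeggd
   9 |  11 | edaegfgeggd
  10 |  14 | egfgeggd
  11 |  18 | eggd
  12 |   0 | fcgagebggdbedaegfgeggd
  13 |  16 | fgeggd
  14 |   2 | gagebggdbedaegfgeggd
  15 |  20 | gd
  16 |   8 | gdbedaegfgeggd
  17 |   4 | gebggdbedaegfgeggd
  18 |  17 | geggd
  19 |  15 | gfgeggd
  20 |  19 | ggd
  21 |   7 | ggdbedaegfgeggd

SA = [13, 3, 10, 6, 1, 21, 12, 9, 5, 11, 14, 18, 0, 16, 2, 20, 8, 4, 17, 15, 19, 7]
[i] adj suffixes → lcp
  [1] 13/3 → 1 ('a')
  [2] 3/10 → 0 ('')
  [3] 10/6 → 1 ('b')
  [4] 6/1 → 0 ('')
  [5] 1/21 → 0 ('')
  [6] 21/12 → 1 ('d')
  [7] 12/9 → 1 ('d')
  [8] 9/5 → 0 ('')
  [9] 5/11 → 1 ('e')
  [10] 11/14 → 1 ('e')
  [11] 14/18 → 2 ('eg')
  [12] 18/0 → 0 ('')
  [13] 0/16 → 1 ('f')
  [14] 16/2 → 0 ('')
  [15] 2/20 → 1 ('g')
  [16] 20/8 → 2 ('gd')
  [17] 8/4 → 1 ('g')
  [18] 4/17 → 2 ('ge')
  [19] 17/15 → 1 ('g')
  [20] 15/19 → 1 ('g')
  [21] 19/7 → 3 ('ggd')

n(n+1)/2 = 22·23/2 = 253
Σ LCP = 0 + 1 + 0 + 1 + 0 + 0 + 1 + 1 + 0 + 1 + 1 + 2 + 0 + 1 + 0 + 1 + 2 + 1 + 2 + 1 + 1 + 3 = 20
distinct = 253 − 20 = 233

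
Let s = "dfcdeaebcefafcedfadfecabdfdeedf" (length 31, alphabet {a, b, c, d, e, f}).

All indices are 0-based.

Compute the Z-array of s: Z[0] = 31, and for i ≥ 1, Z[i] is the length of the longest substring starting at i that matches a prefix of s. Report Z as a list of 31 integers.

Z[0]=31
i=1: fresh scan; Z[1]=0
i=2: fresh scan; Z[2]=0
i=3: fresh scan; Z[3]=1 grow→box=[3,4)
i=4: fresh scan; Z[4]=0
i=5: fresh scan; Z[5]=0
i=6: fresh scan; Z[6]=0
i=7: fresh scan; Z[7]=0
i=8: fresh scan; Z[8]=0
i=9: fresh scan; Z[9]=0
i=10: fresh scan; Z[10]=0
i=11: fresh scan; Z[11]=0
i=12: fresh scan; Z[12]=0
i=13: fresh scan; Z[13]=0
i=14: fresh scan; Z[14]=0
i=15: fresh scan; Z[15]=2 grow→box=[15,17)
i=16: min(r-i=1, Z[1]=0)=0; Z[16]=0
i=17: fresh scan; Z[17]=0
i=18: fresh scan; Z[18]=2 grow→box=[18,20)
i=19: min(r-i=1, Z[1]=0)=0; Z[19]=0
i=20: fresh scan; Z[20]=0
i=21: fresh scan; Z[21]=0
i=22: fresh scan; Z[22]=0
i=23: fresh scan; Z[23]=0
i=24: fresh scan; Z[24]=2 grow→box=[24,26)
i=25: min(r-i=1, Z[1]=0)=0; Z[25]=0
i=26: fresh scan; Z[26]=1 grow→box=[26,27)
i=27: fresh scan; Z[27]=0
i=28: fresh scan; Z[28]=0
i=29: fresh scan; Z[29]=2 grow→box=[29,31)
i=30: min(r-i=1, Z[1]=0)=0; Z[30]=0

[31, 0, 0, 1, 0, 0, 0, 0, 0, 0, 0, 0, 0, 0, 0, 2, 0, 0, 2, 0, 0, 0, 0, 0, 2, 0, 1, 0, 0, 2, 0]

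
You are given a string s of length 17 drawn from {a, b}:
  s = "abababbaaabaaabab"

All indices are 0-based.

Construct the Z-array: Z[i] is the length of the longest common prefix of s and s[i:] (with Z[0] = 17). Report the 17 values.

[17, 0, 4, 0, 2, 0, 0, 1, 1, 3, 0, 1, 1, 4, 0, 2, 0]

Z[0]=17
i=1: outside box; Z[1]=0
i=2: outside box; Z[2]=4 extend→box=[2,6)
i=3: min(r-i=3, Z[1]=0)=0; Z[3]=0
i=4: min(r-i=2, Z[2]=4)=2; Z[4]=2
i=5: min(r-i=1, Z[3]=0)=0; Z[5]=0
i=6: outside box; Z[6]=0
i=7: outside box; Z[7]=1 extend→box=[7,8)
i=8: outside box; Z[8]=1 extend→box=[8,9)
i=9: outside box; Z[9]=3 extend→box=[9,12)
i=10: min(r-i=2, Z[1]=0)=0; Z[10]=0
i=11: min(r-i=1, Z[2]=4)=1; Z[11]=1
i=12: outside box; Z[12]=1 extend→box=[12,13)
i=13: outside box; Z[13]=4 extend→box=[13,17)
i=14: min(r-i=3, Z[1]=0)=0; Z[14]=0
i=15: min(r-i=2, Z[2]=4)=2; Z[15]=2
i=16: min(r-i=1, Z[3]=0)=0; Z[16]=0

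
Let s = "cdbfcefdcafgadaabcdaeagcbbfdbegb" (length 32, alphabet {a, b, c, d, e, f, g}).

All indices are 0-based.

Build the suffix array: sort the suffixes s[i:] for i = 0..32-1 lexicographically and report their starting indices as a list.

rank | idx | suffix
   0 |  14 | aabcdaeagcbbfdbegb
   1 |  15 | abcdaeagcbbfdbegb
   2 |  12 | adaabcdaeagcbbfdbegb
   3 |  19 | aeagcbbfdbegb
   4 |   9 | afgadaabcdaeagcbbfdbegb
   5 |  21 | agcbbfdbegb
   6 |  31 | b
   7 |  24 | bbfdbegb
   8 |  16 | bcdaeagcbbfdbegb
   9 |  28 | begb
  10 |   2 | bfcefdcafgadaabcdaeagcbbfdbegb
  11 |  25 | bfdbegb
  12 |   8 | cafgadaabcdaeagcbbfdbegb
  13 |  23 | cbbfdbegb
  14 |  17 | cdaeagcbbfdbegb
  15 |   0 | cdbfcefdcafgadaabcdaeagcbbfdbegb
  16 |   4 | cefdcafgadaabcdaeagcbbfdbegb
  17 |  13 | daabcdaeagcbbfdbegb
  18 |  18 | daeagcbbfdbegb
  19 |  27 | dbegb
  20 |   1 | dbfcefdcafgadaabcdaeagcbbfdbegb
  21 |   7 | dcafgadaabcdaeagcbbfdbegb
  22 |  20 | eagcbbfdbegb
  23 |   5 | efdcafgadaabcdaeagcbbfdbegb
  24 |  29 | egb
  25 |   3 | fcefdcafgadaabcdaeagcbbfdbegb
  26 |  26 | fdbegb
  27 |   6 | fdcafgadaabcdaeagcbbfdbegb
  28 |  10 | fgadaabcdaeagcbbfdbegb
  29 |  11 | gadaabcdaeagcbbfdbegb
  30 |  30 | gb
  31 |  22 | gcbbfdbegb

[14, 15, 12, 19, 9, 21, 31, 24, 16, 28, 2, 25, 8, 23, 17, 0, 4, 13, 18, 27, 1, 7, 20, 5, 29, 3, 26, 6, 10, 11, 30, 22]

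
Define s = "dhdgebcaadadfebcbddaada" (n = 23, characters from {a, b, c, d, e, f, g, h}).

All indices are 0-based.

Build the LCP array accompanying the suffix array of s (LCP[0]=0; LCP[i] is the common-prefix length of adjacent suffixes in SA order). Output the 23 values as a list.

rank→(start, suffix):
  0 → (22, 'a')
  1 → (19, 'aada')
  2 → (7, 'aadadfebcbddaada')
  3 → (20, 'ada')
  4 → (8, 'adadfebcbddaada')
  5 → (10, 'adfebcbddaada')
  6 → (5, 'bcaadadfebcbddaada')
  7 → (14, 'bcbddaada')
  8 → (16, 'bddaada')
  9 → (6, 'caadadfebcbddaada')
  10 → (15, 'cbddaada')
  11 → (21, 'da')
  12 → (18, 'daada')
  13 → (9, 'dadfebcbddaada')
  14 → (17, 'ddaada')
  15 → (11, 'dfebcbddaada')
  16 → (2, 'dgebcaadadfebcbddaada')
  17 → (0, 'dhdgebcaadadfebcbddaada')
  18 → (4, 'ebcaadadfebcbddaada')
  19 → (13, 'ebcbddaada')
  20 → (12, 'febcbddaada')
  21 → (3, 'gebcaadadfebcbddaada')
  22 → (1, 'hdgebcaadadfebcbddaada')

SA = [22, 19, 7, 20, 8, 10, 5, 14, 16, 6, 15, 21, 18, 9, 17, 11, 2, 0, 4, 13, 12, 3, 1]
rank  pair      lcp
   1  s[22:],s[19:]  1  'a'
   2  s[19:],s[7:]  4  'aada'
   3  s[7:],s[20:]  1  'a'
   4  s[20:],s[8:]  3  'ada'
   5  s[8:],s[10:]  2  'ad'
   6  s[10:],s[5:]  0  ''
   7  s[5:],s[14:]  2  'bc'
   8  s[14:],s[16:]  1  'b'
   9  s[16:],s[6:]  0  ''
  10  s[6:],s[15:]  1  'c'
  11  s[15:],s[21:]  0  ''
  12  s[21:],s[18:]  2  'da'
  13  s[18:],s[9:]  2  'da'
  14  s[9:],s[17:]  1  'd'
  15  s[17:],s[11:]  1  'd'
  16  s[11:],s[2:]  1  'd'
  17  s[2:],s[0:]  1  'd'
  18  s[0:],s[4:]  0  ''
  19  s[4:],s[13:]  3  'ebc'
  20  s[13:],s[12:]  0  ''
  21  s[12:],s[3:]  0  ''
  22  s[3:],s[1:]  0  ''

[0, 1, 4, 1, 3, 2, 0, 2, 1, 0, 1, 0, 2, 2, 1, 1, 1, 1, 0, 3, 0, 0, 0]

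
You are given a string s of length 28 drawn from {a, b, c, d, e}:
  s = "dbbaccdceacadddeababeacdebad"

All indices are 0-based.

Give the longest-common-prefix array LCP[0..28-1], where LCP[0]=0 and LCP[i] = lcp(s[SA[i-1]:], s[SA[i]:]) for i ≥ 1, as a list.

rank | idx | suffix
   0 |  16 | ababeacdebad
   1 |  18 | abeacdebad
   2 |   9 | acadddeababeacdebad
   3 |   3 | accdceacadddeababeacdebad
   4 |  21 | acdebad
   5 |  26 | ad
   6 |  11 | adddeababeacdebad
   7 |  17 | babeacdebad
   8 |   2 | baccdceacadddeababeacdebad
   9 |  25 | bad
  10 |   1 | bbaccdceacadddeababeacdebad
  11 |  19 | beacdebad
  12 |  10 | cadddeababeacdebad
  13 |   4 | ccdceacadddeababeacdebad
  14 |   5 | cdceacadddeababeacdebad
  15 |  22 | cdebad
  16 |   7 | ceacadddeababeacdebad
  17 |  27 | d
  18 |   0 | dbbaccdceacadddeababeacdebad
  19 |   6 | dceacadddeababeacdebad
  20 |  12 | dddeababeacdebad
  21 |  13 | ddeababeacdebad
  22 |  14 | deababeacdebad
  23 |  23 | debad
  24 |  15 | eababeacdebad
  25 |   8 | eacadddeababeacdebad
  26 |  20 | eacdebad
  27 |  24 | ebad

SA = [16, 18, 9, 3, 21, 26, 11, 17, 2, 25, 1, 19, 10, 4, 5, 22, 7, 27, 0, 6, 12, 13, 14, 23, 15, 8, 20, 24]
[i] adj suffixes → lcp
  [1] 16/18 → 2 ('ab')
  [2] 18/9 → 1 ('a')
  [3] 9/3 → 2 ('ac')
  [4] 3/21 → 2 ('ac')
  [5] 21/26 → 1 ('a')
  [6] 26/11 → 2 ('ad')
  [7] 11/17 → 0 ('')
  [8] 17/2 → 2 ('ba')
  [9] 2/25 → 2 ('ba')
  [10] 25/1 → 1 ('b')
  [11] 1/19 → 1 ('b')
  [12] 19/10 → 0 ('')
  [13] 10/4 → 1 ('c')
  [14] 4/5 → 1 ('c')
  [15] 5/22 → 2 ('cd')
  [16] 22/7 → 1 ('c')
  [17] 7/27 → 0 ('')
  [18] 27/0 → 1 ('d')
  [19] 0/6 → 1 ('d')
  [20] 6/12 → 1 ('d')
  [21] 12/13 → 2 ('dd')
  [22] 13/14 → 1 ('d')
  [23] 14/23 → 2 ('de')
  [24] 23/15 → 0 ('')
  [25] 15/8 → 2 ('ea')
  [26] 8/20 → 3 ('eac')
  [27] 20/24 → 1 ('e')

[0, 2, 1, 2, 2, 1, 2, 0, 2, 2, 1, 1, 0, 1, 1, 2, 1, 0, 1, 1, 1, 2, 1, 2, 0, 2, 3, 1]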